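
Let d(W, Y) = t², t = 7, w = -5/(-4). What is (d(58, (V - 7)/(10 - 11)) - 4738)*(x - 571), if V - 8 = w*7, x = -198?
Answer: 3605841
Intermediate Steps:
w = 5/4 (w = -5*(-¼) = 5/4 ≈ 1.2500)
V = 67/4 (V = 8 + (5/4)*7 = 8 + 35/4 = 67/4 ≈ 16.750)
d(W, Y) = 49 (d(W, Y) = 7² = 49)
(d(58, (V - 7)/(10 - 11)) - 4738)*(x - 571) = (49 - 4738)*(-198 - 571) = -4689*(-769) = 3605841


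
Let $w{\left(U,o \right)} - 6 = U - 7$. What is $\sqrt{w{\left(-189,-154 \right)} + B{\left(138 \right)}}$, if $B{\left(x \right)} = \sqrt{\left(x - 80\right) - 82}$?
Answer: $\sqrt{-190 + 2 i \sqrt{6}} \approx 0.1777 + 13.785 i$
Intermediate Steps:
$w{\left(U,o \right)} = -1 + U$ ($w{\left(U,o \right)} = 6 + \left(U - 7\right) = 6 + \left(-7 + U\right) = -1 + U$)
$B{\left(x \right)} = \sqrt{-162 + x}$ ($B{\left(x \right)} = \sqrt{\left(-80 + x\right) - 82} = \sqrt{-162 + x}$)
$\sqrt{w{\left(-189,-154 \right)} + B{\left(138 \right)}} = \sqrt{\left(-1 - 189\right) + \sqrt{-162 + 138}} = \sqrt{-190 + \sqrt{-24}} = \sqrt{-190 + 2 i \sqrt{6}}$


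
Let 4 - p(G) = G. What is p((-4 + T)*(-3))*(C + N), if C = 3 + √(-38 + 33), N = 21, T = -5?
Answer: -552 - 23*I*√5 ≈ -552.0 - 51.43*I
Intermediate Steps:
p(G) = 4 - G
C = 3 + I*√5 (C = 3 + √(-5) = 3 + I*√5 ≈ 3.0 + 2.2361*I)
p((-4 + T)*(-3))*(C + N) = (4 - (-4 - 5)*(-3))*((3 + I*√5) + 21) = (4 - (-9)*(-3))*(24 + I*√5) = (4 - 1*27)*(24 + I*√5) = (4 - 27)*(24 + I*√5) = -23*(24 + I*√5) = -552 - 23*I*√5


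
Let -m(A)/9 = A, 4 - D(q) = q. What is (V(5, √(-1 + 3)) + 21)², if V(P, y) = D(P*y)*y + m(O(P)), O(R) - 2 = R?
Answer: 2736 - 416*√2 ≈ 2147.7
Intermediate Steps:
O(R) = 2 + R
D(q) = 4 - q
m(A) = -9*A
V(P, y) = -18 - 9*P + y*(4 - P*y) (V(P, y) = (4 - P*y)*y - 9*(2 + P) = (4 - P*y)*y + (-18 - 9*P) = y*(4 - P*y) + (-18 - 9*P) = -18 - 9*P + y*(4 - P*y))
(V(5, √(-1 + 3)) + 21)² = ((-18 - 9*5 - √(-1 + 3)*(-4 + 5*√(-1 + 3))) + 21)² = ((-18 - 45 - √2*(-4 + 5*√2)) + 21)² = ((-63 - √2*(-4 + 5*√2)) + 21)² = (-42 - √2*(-4 + 5*√2))²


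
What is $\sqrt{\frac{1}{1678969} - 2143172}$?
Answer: $\frac{i \sqrt{6041466640191053323}}{1678969} \approx 1464.0 i$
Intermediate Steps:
$\sqrt{\frac{1}{1678969} - 2143172} = \sqrt{- \frac{3598319349667}{1678969}} = \frac{i \sqrt{6041466640191053323}}{1678969}$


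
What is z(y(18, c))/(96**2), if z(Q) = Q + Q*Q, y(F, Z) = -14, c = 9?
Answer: 91/4608 ≈ 0.019748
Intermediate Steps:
z(Q) = Q + Q**2
z(y(18, c))/(96**2) = (-14*(1 - 14))/(96**2) = -14*(-13)/9216 = 182*(1/9216) = 91/4608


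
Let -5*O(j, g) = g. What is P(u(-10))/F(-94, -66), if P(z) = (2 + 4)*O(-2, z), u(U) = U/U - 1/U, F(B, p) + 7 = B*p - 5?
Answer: -11/51600 ≈ -0.00021318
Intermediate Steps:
F(B, p) = -12 + B*p (F(B, p) = -7 + (B*p - 5) = -7 + (-5 + B*p) = -12 + B*p)
u(U) = 1 - 1/U
O(j, g) = -g/5
P(z) = -6*z/5 (P(z) = (2 + 4)*(-z/5) = 6*(-z/5) = -6*z/5)
P(u(-10))/F(-94, -66) = (-6*(-1 - 10)/(5*(-10)))/(-12 - 94*(-66)) = (-(-3)*(-11)/25)/(-12 + 6204) = -6/5*11/10/6192 = -33/25*1/6192 = -11/51600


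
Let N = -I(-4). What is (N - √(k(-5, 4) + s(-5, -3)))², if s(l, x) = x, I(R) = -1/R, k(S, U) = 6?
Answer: 49/16 + √3/2 ≈ 3.9285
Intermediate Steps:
N = -¼ (N = -(-1)/(-4) = -(-1)*(-1)/4 = -1*¼ = -¼ ≈ -0.25000)
(N - √(k(-5, 4) + s(-5, -3)))² = (-¼ - √(6 - 3))² = (-¼ - √3)²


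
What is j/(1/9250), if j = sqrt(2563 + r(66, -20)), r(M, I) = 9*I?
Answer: 9250*sqrt(2383) ≈ 4.5155e+5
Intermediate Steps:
j = sqrt(2383) (j = sqrt(2563 + 9*(-20)) = sqrt(2563 - 180) = sqrt(2383) ≈ 48.816)
j/(1/9250) = sqrt(2383)/(1/9250) = sqrt(2383)*9250 = 9250*sqrt(2383)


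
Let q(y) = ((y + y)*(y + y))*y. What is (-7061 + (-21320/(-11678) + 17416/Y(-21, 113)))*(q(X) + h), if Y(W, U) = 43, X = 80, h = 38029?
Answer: -3485137605622497/251077 ≈ -1.3881e+10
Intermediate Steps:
q(y) = 4*y³ (q(y) = ((2*y)*(2*y))*y = (4*y²)*y = 4*y³)
(-7061 + (-21320/(-11678) + 17416/Y(-21, 113)))*(q(X) + h) = (-7061 + (-21320/(-11678) + 17416/43))*(4*80³ + 38029) = (-7061 + (-21320*(-1/11678) + 17416*(1/43)))*(4*512000 + 38029) = (-7061 + (10660/5839 + 17416/43))*(2048000 + 38029) = (-7061 + 102150404/251077)*2086029 = -1670704293/251077*2086029 = -3485137605622497/251077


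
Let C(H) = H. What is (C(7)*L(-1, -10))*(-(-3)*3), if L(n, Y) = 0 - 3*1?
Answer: -189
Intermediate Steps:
L(n, Y) = -3 (L(n, Y) = 0 - 3 = -3)
(C(7)*L(-1, -10))*(-(-3)*3) = (7*(-3))*(-(-3)*3) = -(-63)*(-3) = -21*9 = -189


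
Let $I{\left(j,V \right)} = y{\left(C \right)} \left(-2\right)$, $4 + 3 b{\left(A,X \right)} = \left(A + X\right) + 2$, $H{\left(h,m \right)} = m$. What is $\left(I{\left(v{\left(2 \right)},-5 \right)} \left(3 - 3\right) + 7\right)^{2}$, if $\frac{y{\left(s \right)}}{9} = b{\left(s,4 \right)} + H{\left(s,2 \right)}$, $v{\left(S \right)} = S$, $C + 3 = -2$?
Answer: $49$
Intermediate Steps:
$C = -5$ ($C = -3 - 2 = -5$)
$b{\left(A,X \right)} = - \frac{2}{3} + \frac{A}{3} + \frac{X}{3}$ ($b{\left(A,X \right)} = - \frac{4}{3} + \frac{\left(A + X\right) + 2}{3} = - \frac{4}{3} + \frac{2 + A + X}{3} = - \frac{4}{3} + \left(\frac{2}{3} + \frac{A}{3} + \frac{X}{3}\right) = - \frac{2}{3} + \frac{A}{3} + \frac{X}{3}$)
$y{\left(s \right)} = 24 + 3 s$ ($y{\left(s \right)} = 9 \left(\left(- \frac{2}{3} + \frac{s}{3} + \frac{1}{3} \cdot 4\right) + 2\right) = 9 \left(\left(- \frac{2}{3} + \frac{s}{3} + \frac{4}{3}\right) + 2\right) = 9 \left(\left(\frac{2}{3} + \frac{s}{3}\right) + 2\right) = 9 \left(\frac{8}{3} + \frac{s}{3}\right) = 24 + 3 s$)
$I{\left(j,V \right)} = -18$ ($I{\left(j,V \right)} = \left(24 + 3 \left(-5\right)\right) \left(-2\right) = \left(24 - 15\right) \left(-2\right) = 9 \left(-2\right) = -18$)
$\left(I{\left(v{\left(2 \right)},-5 \right)} \left(3 - 3\right) + 7\right)^{2} = \left(- 18 \left(3 - 3\right) + 7\right)^{2} = \left(\left(-18\right) 0 + 7\right)^{2} = \left(0 + 7\right)^{2} = 7^{2} = 49$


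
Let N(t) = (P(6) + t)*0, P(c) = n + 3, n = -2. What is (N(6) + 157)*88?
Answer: 13816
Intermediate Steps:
P(c) = 1 (P(c) = -2 + 3 = 1)
N(t) = 0 (N(t) = (1 + t)*0 = 0)
(N(6) + 157)*88 = (0 + 157)*88 = 157*88 = 13816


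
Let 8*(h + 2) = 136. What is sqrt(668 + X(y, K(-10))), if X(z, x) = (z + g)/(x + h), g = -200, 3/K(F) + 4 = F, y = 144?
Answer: 2*sqrt(790579)/69 ≈ 25.772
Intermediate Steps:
K(F) = 3/(-4 + F)
h = 15 (h = -2 + (1/8)*136 = -2 + 17 = 15)
X(z, x) = (-200 + z)/(15 + x) (X(z, x) = (z - 200)/(x + 15) = (-200 + z)/(15 + x))
sqrt(668 + X(y, K(-10))) = sqrt(668 + (-200 + 144)/(15 + 3/(-4 - 10))) = sqrt(668 - 56/(15 + 3/(-14))) = sqrt(668 - 56/(15 + 3*(-1/14))) = sqrt(668 - 56/(15 - 3/14)) = sqrt(668 - 56/(207/14)) = sqrt(668 + (14/207)*(-56)) = sqrt(668 - 784/207) = sqrt(137492/207) = 2*sqrt(790579)/69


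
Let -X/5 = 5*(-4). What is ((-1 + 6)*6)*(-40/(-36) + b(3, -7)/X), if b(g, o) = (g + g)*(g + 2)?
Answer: 127/3 ≈ 42.333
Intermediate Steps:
X = 100 (X = -25*(-4) = -5*(-20) = 100)
b(g, o) = 2*g*(2 + g) (b(g, o) = (2*g)*(2 + g) = 2*g*(2 + g))
((-1 + 6)*6)*(-40/(-36) + b(3, -7)/X) = ((-1 + 6)*6)*(-40/(-36) + (2*3*(2 + 3))/100) = (5*6)*(-40*(-1/36) + (2*3*5)*(1/100)) = 30*(10/9 + 30*(1/100)) = 30*(10/9 + 3/10) = 30*(127/90) = 127/3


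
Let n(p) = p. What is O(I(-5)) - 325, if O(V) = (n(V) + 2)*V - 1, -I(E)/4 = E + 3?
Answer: -246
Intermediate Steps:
I(E) = -12 - 4*E (I(E) = -4*(E + 3) = -4*(3 + E) = -12 - 4*E)
O(V) = -1 + V*(2 + V) (O(V) = (V + 2)*V - 1 = (2 + V)*V - 1 = V*(2 + V) - 1 = -1 + V*(2 + V))
O(I(-5)) - 325 = (-1 + (-12 - 4*(-5))² + 2*(-12 - 4*(-5))) - 325 = (-1 + (-12 + 20)² + 2*(-12 + 20)) - 325 = (-1 + 8² + 2*8) - 325 = (-1 + 64 + 16) - 325 = 79 - 325 = -246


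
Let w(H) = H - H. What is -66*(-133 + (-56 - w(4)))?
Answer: 12474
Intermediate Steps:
w(H) = 0
-66*(-133 + (-56 - w(4))) = -66*(-133 + (-56 - 1*0)) = -66*(-133 + (-56 + 0)) = -66*(-133 - 56) = -66*(-189) = 12474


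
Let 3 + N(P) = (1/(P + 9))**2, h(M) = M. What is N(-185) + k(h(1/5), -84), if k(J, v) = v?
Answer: -2694911/30976 ≈ -87.000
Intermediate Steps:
N(P) = -3 + (9 + P)**(-2) (N(P) = -3 + (1/(P + 9))**2 = -3 + (1/(9 + P))**2 = -3 + (9 + P)**(-2))
N(-185) + k(h(1/5), -84) = (-3 + (9 - 185)**(-2)) - 84 = (-3 + (-176)**(-2)) - 84 = (-3 + 1/30976) - 84 = -92927/30976 - 84 = -2694911/30976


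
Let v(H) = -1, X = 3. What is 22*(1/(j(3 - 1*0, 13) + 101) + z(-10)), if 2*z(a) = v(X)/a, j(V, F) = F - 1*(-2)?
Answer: 187/145 ≈ 1.2897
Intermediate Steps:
j(V, F) = 2 + F (j(V, F) = F + 2 = 2 + F)
z(a) = -1/(2*a) (z(a) = (-1/a)/2 = -1/(2*a))
22*(1/(j(3 - 1*0, 13) + 101) + z(-10)) = 22*(1/((2 + 13) + 101) - ½/(-10)) = 22*(1/(15 + 101) - ½*(-⅒)) = 22*(1/116 + 1/20) = 22*(17/290) = 187/145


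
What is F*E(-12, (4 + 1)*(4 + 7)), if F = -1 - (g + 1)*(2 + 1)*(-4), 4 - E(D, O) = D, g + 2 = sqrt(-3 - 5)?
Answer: -208 + 384*I*sqrt(2) ≈ -208.0 + 543.06*I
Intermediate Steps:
g = -2 + 2*I*sqrt(2) (g = -2 + sqrt(-3 - 5) = -2 + sqrt(-8) = -2 + 2*I*sqrt(2) ≈ -2.0 + 2.8284*I)
E(D, O) = 4 - D
F = -13 + 24*I*sqrt(2) (F = -1 - ((-2 + 2*I*sqrt(2)) + 1)*(2 + 1)*(-4) = -1 - (-1 + 2*I*sqrt(2))*3*(-4) = -1 - (-1 + 2*I*sqrt(2))*(-12) = -1 - (12 - 24*I*sqrt(2)) = -1 + (-12 + 24*I*sqrt(2)) = -13 + 24*I*sqrt(2) ≈ -13.0 + 33.941*I)
F*E(-12, (4 + 1)*(4 + 7)) = (-13 + 24*I*sqrt(2))*(4 - 1*(-12)) = (-13 + 24*I*sqrt(2))*(4 + 12) = (-13 + 24*I*sqrt(2))*16 = -208 + 384*I*sqrt(2)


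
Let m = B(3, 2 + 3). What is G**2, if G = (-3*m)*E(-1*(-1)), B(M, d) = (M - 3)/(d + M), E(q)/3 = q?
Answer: 0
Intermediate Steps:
E(q) = 3*q
B(M, d) = (-3 + M)/(M + d)
m = 0 (m = (-3 + 3)/(3 + (2 + 3)) = 0/(3 + 5) = 0/8 = (1/8)*0 = 0)
G = 0 (G = (-3*0)*(3*(-1*(-1))) = 0*(3*1) = 0*3 = 0)
G**2 = 0**2 = 0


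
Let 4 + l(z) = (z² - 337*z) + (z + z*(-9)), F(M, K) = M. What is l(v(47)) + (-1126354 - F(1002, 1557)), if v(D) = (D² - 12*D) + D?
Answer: 1151764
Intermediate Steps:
v(D) = D² - 11*D
l(z) = -4 + z² - 345*z (l(z) = -4 + ((z² - 337*z) + (z + z*(-9))) = -4 + ((z² - 337*z) + (z - 9*z)) = -4 + ((z² - 337*z) - 8*z) = -4 + (z² - 345*z) = -4 + z² - 345*z)
l(v(47)) + (-1126354 - F(1002, 1557)) = (-4 + (47*(-11 + 47))² - 16215*(-11 + 47)) + (-1126354 - 1*1002) = (-4 + (47*36)² - 16215*36) + (-1126354 - 1002) = (-4 + 1692² - 345*1692) - 1127356 = (-4 + 2862864 - 583740) - 1127356 = 2279120 - 1127356 = 1151764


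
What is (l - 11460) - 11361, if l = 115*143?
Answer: -6376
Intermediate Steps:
l = 16445
(l - 11460) - 11361 = (16445 - 11460) - 11361 = 4985 - 11361 = -6376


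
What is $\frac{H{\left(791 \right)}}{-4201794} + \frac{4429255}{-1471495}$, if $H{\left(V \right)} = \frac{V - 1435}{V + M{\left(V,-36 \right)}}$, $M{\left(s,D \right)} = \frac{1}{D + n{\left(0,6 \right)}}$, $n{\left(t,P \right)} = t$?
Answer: $- \frac{5888255359296313}{1956206828847825} \approx -3.01$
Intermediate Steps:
$M{\left(s,D \right)} = \frac{1}{D}$ ($M{\left(s,D \right)} = \frac{1}{D + 0} = \frac{1}{D}$)
$H{\left(V \right)} = \frac{-1435 + V}{- \frac{1}{36} + V}$ ($H{\left(V \right)} = \frac{V - 1435}{V + \frac{1}{-36}} = \frac{-1435 + V}{V - \frac{1}{36}} = \frac{-1435 + V}{- \frac{1}{36} + V}$)
$\frac{H{\left(791 \right)}}{-4201794} + \frac{4429255}{-1471495} = \frac{36 \frac{1}{-1 + 36 \cdot 791} \left(-1435 + 791\right)}{-4201794} + \frac{4429255}{-1471495} = 36 \frac{1}{-1 + 28476} \left(-644\right) \left(- \frac{1}{4201794}\right) + 4429255 \left(- \frac{1}{1471495}\right) = 36 \cdot \frac{1}{28475} \left(-644\right) \left(- \frac{1}{4201794}\right) - \frac{885851}{294299} = \left(- \frac{23184}{28475}\right) \left(- \frac{1}{4201794}\right) - \frac{885851}{294299} = \frac{1288}{6647004675} - \frac{885851}{294299} = - \frac{5888255359296313}{1956206828847825}$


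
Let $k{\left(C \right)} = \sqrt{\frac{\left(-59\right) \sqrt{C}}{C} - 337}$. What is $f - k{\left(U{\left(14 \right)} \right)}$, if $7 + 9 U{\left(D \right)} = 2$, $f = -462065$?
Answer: $-462065 - \frac{\sqrt{-8425 + 885 i \sqrt{5}}}{5} \approx -4.6207 \cdot 10^{5} - 18.482 i$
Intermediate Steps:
$U{\left(D \right)} = - \frac{5}{9}$ ($U{\left(D \right)} = - \frac{7}{9} + \frac{1}{9} \cdot 2 = - \frac{7}{9} + \frac{2}{9} = - \frac{5}{9}$)
$k{\left(C \right)} = \sqrt{-337 - \frac{59}{\sqrt{C}}}$ ($k{\left(C \right)} = \sqrt{- \frac{59}{\sqrt{C}} - 337} = \sqrt{-337 - \frac{59}{\sqrt{C}}}$)
$f - k{\left(U{\left(14 \right)} \right)} = -462065 - \sqrt{-337 - \frac{59}{\frac{1}{3} i \sqrt{5}}} = -462065 - \sqrt{-337 - 59 \left(- \frac{3 i \sqrt{5}}{5}\right)} = -462065 - \sqrt{-337 + \frac{177 i \sqrt{5}}{5}}$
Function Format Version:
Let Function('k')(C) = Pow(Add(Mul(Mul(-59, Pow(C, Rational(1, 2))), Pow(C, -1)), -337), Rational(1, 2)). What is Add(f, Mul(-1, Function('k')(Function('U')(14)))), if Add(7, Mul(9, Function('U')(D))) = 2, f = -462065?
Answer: Add(-462065, Mul(Rational(-1, 5), Pow(Add(-8425, Mul(885, I, Pow(5, Rational(1, 2)))), Rational(1, 2)))) ≈ Add(-4.6207e+5, Mul(-18.482, I))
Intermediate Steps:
Function('U')(D) = Rational(-5, 9) (Function('U')(D) = Add(Rational(-7, 9), Mul(Rational(1, 9), 2)) = Add(Rational(-7, 9), Rational(2, 9)) = Rational(-5, 9))
Function('k')(C) = Pow(Add(-337, Mul(-59, Pow(C, Rational(-1, 2)))), Rational(1, 2)) (Function('k')(C) = Pow(Add(Mul(-59, Pow(C, Rational(-1, 2))), -337), Rational(1, 2)) = Pow(Add(-337, Mul(-59, Pow(C, Rational(-1, 2)))), Rational(1, 2)))
Add(f, Mul(-1, Function('k')(Function('U')(14)))) = Add(-462065, Mul(-1, Pow(Add(-337, Mul(-59, Pow(Rational(-5, 9), Rational(-1, 2)))), Rational(1, 2)))) = Add(-462065, Mul(-1, Pow(Add(-337, Mul(-59, Mul(Rational(-3, 5), I, Pow(5, Rational(1, 2))))), Rational(1, 2)))) = Add(-462065, Mul(-1, Pow(Add(-337, Mul(Rational(177, 5), I, Pow(5, Rational(1, 2)))), Rational(1, 2))))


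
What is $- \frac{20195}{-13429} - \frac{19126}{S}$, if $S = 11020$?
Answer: $- \frac{17147077}{73993790} \approx -0.23174$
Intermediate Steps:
$- \frac{20195}{-13429} - \frac{19126}{S} = - \frac{20195}{-13429} - \frac{19126}{11020} = \left(-20195\right) \left(- \frac{1}{13429}\right) - \frac{9563}{5510} = \frac{20195}{13429} - \frac{9563}{5510} = - \frac{17147077}{73993790}$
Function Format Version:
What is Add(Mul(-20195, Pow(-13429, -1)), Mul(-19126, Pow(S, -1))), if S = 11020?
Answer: Rational(-17147077, 73993790) ≈ -0.23174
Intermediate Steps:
Add(Mul(-20195, Pow(-13429, -1)), Mul(-19126, Pow(S, -1))) = Add(Mul(-20195, Pow(-13429, -1)), Mul(-19126, Pow(11020, -1))) = Add(Mul(-20195, Rational(-1, 13429)), Mul(-19126, Rational(1, 11020))) = Add(Rational(20195, 13429), Rational(-9563, 5510)) = Rational(-17147077, 73993790)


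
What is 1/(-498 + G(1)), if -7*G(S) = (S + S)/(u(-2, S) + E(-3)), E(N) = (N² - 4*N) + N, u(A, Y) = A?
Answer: -56/27889 ≈ -0.0020080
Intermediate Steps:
E(N) = N² - 3*N
G(S) = -S/56 (G(S) = -(S + S)/(7*(-2 - 3*(-3 - 3))) = -2*S/(7*(-2 - 3*(-6))) = -2*S/(7*(-2 + 18)) = -2*S/(7*16) = -S/56)
1/(-498 + G(1)) = 1/(-498 - 1/56*1) = 1/(-498 - 1/56) = 1/(-27889/56) = -56/27889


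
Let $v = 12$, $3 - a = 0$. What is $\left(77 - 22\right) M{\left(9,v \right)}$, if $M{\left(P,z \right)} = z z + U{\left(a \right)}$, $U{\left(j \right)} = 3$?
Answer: $8085$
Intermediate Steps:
$a = 3$ ($a = 3 - 0 = 3 + 0 = 3$)
$M{\left(P,z \right)} = 3 + z^{2}$ ($M{\left(P,z \right)} = z z + 3 = z^{2} + 3 = 3 + z^{2}$)
$\left(77 - 22\right) M{\left(9,v \right)} = \left(77 - 22\right) \left(3 + 12^{2}\right) = 55 \left(3 + 144\right) = 55 \cdot 147 = 8085$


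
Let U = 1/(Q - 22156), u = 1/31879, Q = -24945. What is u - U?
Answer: 78980/1501532779 ≈ 5.2600e-5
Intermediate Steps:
u = 1/31879 ≈ 3.1369e-5
U = -1/47101 (U = 1/(-24945 - 22156) = 1/(-47101) = -1/47101 ≈ -2.1231e-5)
u - U = 1/31879 - 1*(-1/47101) = 1/31879 + 1/47101 = 78980/1501532779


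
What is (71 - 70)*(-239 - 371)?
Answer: -610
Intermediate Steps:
(71 - 70)*(-239 - 371) = 1*(-610) = -610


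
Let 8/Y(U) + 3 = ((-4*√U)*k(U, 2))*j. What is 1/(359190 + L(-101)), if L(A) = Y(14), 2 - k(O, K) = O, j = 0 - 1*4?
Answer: 92686644777/33292115941760878 + 384*√14/16646057970880439 ≈ 2.7840e-6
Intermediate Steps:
j = -4 (j = 0 - 4 = -4)
k(O, K) = 2 - O
Y(U) = 8/(-3 + 16*√U*(2 - U)) (Y(U) = 8/(-3 + ((-4*√U)*(2 - U))*(-4)) = 8/(-3 - 4*√U*(2 - U)*(-4)) = 8/(-3 + 16*√U*(2 - U)))
L(A) = 8/(-3 - 192*√14) (L(A) = 8/(-3 - 16*√14*(-2 + 14)) = 8/(-3 - 16*√14*12) = 8/(-3 - 192*√14))
1/(359190 + L(-101)) = 1/(359190 + (8/172029 - 512*√14/172029)) = 1/(61791096518/172029 - 512*√14/172029)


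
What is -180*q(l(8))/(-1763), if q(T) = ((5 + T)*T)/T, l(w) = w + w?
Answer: 3780/1763 ≈ 2.1441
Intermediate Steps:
l(w) = 2*w
q(T) = 5 + T (q(T) = (T*(5 + T))/T = 5 + T)
-180*q(l(8))/(-1763) = -180*(5 + 2*8)/(-1763) = -180*(5 + 16)*(-1)/1763 = -3780*(-1)/1763 = -180*(-21/1763) = 3780/1763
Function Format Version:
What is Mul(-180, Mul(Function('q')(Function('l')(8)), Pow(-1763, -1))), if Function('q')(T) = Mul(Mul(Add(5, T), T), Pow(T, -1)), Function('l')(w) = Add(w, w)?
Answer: Rational(3780, 1763) ≈ 2.1441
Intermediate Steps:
Function('l')(w) = Mul(2, w)
Function('q')(T) = Add(5, T) (Function('q')(T) = Mul(Mul(T, Add(5, T)), Pow(T, -1)) = Add(5, T))
Mul(-180, Mul(Function('q')(Function('l')(8)), Pow(-1763, -1))) = Mul(-180, Mul(Add(5, Mul(2, 8)), Pow(-1763, -1))) = Mul(-180, Mul(Add(5, 16), Rational(-1, 1763))) = Mul(-180, Mul(21, Rational(-1, 1763))) = Mul(-180, Rational(-21, 1763)) = Rational(3780, 1763)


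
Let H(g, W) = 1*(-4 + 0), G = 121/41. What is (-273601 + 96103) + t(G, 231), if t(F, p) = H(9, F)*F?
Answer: -7277902/41 ≈ -1.7751e+5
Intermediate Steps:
G = 121/41 (G = 121*(1/41) = 121/41 ≈ 2.9512)
H(g, W) = -4 (H(g, W) = 1*(-4) = -4)
t(F, p) = -4*F
(-273601 + 96103) + t(G, 231) = (-273601 + 96103) - 4*121/41 = -177498 - 484/41 = -7277902/41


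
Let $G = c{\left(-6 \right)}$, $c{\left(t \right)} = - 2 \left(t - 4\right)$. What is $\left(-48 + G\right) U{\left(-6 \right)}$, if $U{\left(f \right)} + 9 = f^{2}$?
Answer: $-756$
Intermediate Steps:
$c{\left(t \right)} = 8 - 2 t$ ($c{\left(t \right)} = - 2 \left(-4 + t\right) = 8 - 2 t$)
$G = 20$ ($G = 8 - -12 = 8 + 12 = 20$)
$U{\left(f \right)} = -9 + f^{2}$
$\left(-48 + G\right) U{\left(-6 \right)} = \left(-48 + 20\right) \left(-9 + \left(-6\right)^{2}\right) = - 28 \left(-9 + 36\right) = \left(-28\right) 27 = -756$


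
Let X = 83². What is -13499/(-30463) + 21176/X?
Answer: 738079099/209859607 ≈ 3.5170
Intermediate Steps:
X = 6889
-13499/(-30463) + 21176/X = -13499/(-30463) + 21176/6889 = -13499*(-1/30463) + 21176*(1/6889) = 13499/30463 + 21176/6889 = 738079099/209859607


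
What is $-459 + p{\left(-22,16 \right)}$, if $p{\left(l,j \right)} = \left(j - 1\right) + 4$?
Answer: $-440$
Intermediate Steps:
$p{\left(l,j \right)} = 3 + j$ ($p{\left(l,j \right)} = \left(-1 + j\right) + 4 = 3 + j$)
$-459 + p{\left(-22,16 \right)} = -459 + \left(3 + 16\right) = -459 + 19 = -440$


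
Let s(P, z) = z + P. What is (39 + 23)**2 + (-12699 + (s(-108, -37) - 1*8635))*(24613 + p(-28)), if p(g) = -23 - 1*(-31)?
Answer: -528830615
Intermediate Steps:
p(g) = 8 (p(g) = -23 + 31 = 8)
s(P, z) = P + z
(39 + 23)**2 + (-12699 + (s(-108, -37) - 1*8635))*(24613 + p(-28)) = (39 + 23)**2 + (-12699 + ((-108 - 37) - 1*8635))*(24613 + 8) = 62**2 + (-12699 + (-145 - 8635))*24621 = 3844 + (-12699 - 8780)*24621 = 3844 - 21479*24621 = 3844 - 528834459 = -528830615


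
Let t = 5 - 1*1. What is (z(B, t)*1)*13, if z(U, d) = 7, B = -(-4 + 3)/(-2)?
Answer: 91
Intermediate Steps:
B = -1/2 (B = -(-1)*(-1)/2 = -1*1/2 = -1/2 ≈ -0.50000)
t = 4 (t = 5 - 1 = 4)
(z(B, t)*1)*13 = (7*1)*13 = 7*13 = 91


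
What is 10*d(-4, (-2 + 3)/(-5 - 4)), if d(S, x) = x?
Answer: -10/9 ≈ -1.1111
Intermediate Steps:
10*d(-4, (-2 + 3)/(-5 - 4)) = 10*((-2 + 3)/(-5 - 4)) = 10*(1/(-9)) = 10*(1*(-⅑)) = 10*(-⅑) = -10/9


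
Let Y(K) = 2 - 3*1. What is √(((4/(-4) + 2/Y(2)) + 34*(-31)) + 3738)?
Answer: √2681 ≈ 51.778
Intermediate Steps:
Y(K) = -1 (Y(K) = 2 - 3 = -1)
√(((4/(-4) + 2/Y(2)) + 34*(-31)) + 3738) = √(((4/(-4) + 2/(-1)) + 34*(-31)) + 3738) = √(((4*(-¼) + 2*(-1)) - 1054) + 3738) = √(((-1 - 2) - 1054) + 3738) = √((-3 - 1054) + 3738) = √(-1057 + 3738) = √2681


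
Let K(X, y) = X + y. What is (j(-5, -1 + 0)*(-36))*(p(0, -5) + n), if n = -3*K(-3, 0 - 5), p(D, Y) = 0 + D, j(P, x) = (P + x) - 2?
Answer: 6912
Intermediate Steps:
j(P, x) = -2 + P + x
p(D, Y) = D
n = 24 (n = -3*(-3 + (0 - 5)) = -3*(-3 - 5) = -3*(-8) = 24)
(j(-5, -1 + 0)*(-36))*(p(0, -5) + n) = ((-2 - 5 + (-1 + 0))*(-36))*(0 + 24) = ((-2 - 5 - 1)*(-36))*24 = -8*(-36)*24 = 288*24 = 6912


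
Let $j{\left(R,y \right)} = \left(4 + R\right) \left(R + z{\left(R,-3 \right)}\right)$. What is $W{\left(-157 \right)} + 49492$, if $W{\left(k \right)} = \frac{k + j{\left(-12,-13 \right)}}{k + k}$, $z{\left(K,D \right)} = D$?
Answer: $\frac{15540525}{314} \approx 49492.0$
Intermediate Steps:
$j{\left(R,y \right)} = \left(-3 + R\right) \left(4 + R\right)$ ($j{\left(R,y \right)} = \left(4 + R\right) \left(R - 3\right) = \left(4 + R\right) \left(-3 + R\right) = \left(-3 + R\right) \left(4 + R\right)$)
$W{\left(k \right)} = \frac{120 + k}{2 k}$ ($W{\left(k \right)} = \frac{k - \left(24 - 144\right)}{k + k} = \frac{k - -120}{2 k} = \left(k + 120\right) \frac{1}{2 k} = \left(120 + k\right) \frac{1}{2 k} = \frac{120 + k}{2 k}$)
$W{\left(-157 \right)} + 49492 = \frac{120 - 157}{2 \left(-157\right)} + 49492 = \frac{1}{2} \left(- \frac{1}{157}\right) \left(-37\right) + 49492 = \frac{37}{314} + 49492 = \frac{15540525}{314}$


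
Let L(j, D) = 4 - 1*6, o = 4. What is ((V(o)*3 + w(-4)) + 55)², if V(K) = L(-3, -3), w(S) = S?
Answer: 2025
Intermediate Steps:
L(j, D) = -2 (L(j, D) = 4 - 6 = -2)
V(K) = -2
((V(o)*3 + w(-4)) + 55)² = ((-2*3 - 4) + 55)² = ((-6 - 4) + 55)² = (-10 + 55)² = 45² = 2025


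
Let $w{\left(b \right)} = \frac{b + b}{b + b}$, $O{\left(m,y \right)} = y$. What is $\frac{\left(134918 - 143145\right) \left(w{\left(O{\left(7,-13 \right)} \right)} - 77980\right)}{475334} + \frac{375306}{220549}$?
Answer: $\frac{141667908707121}{104834438366} \approx 1351.3$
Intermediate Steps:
$w{\left(b \right)} = 1$ ($w{\left(b \right)} = \frac{2 b}{2 b} = 2 b \frac{1}{2 b} = 1$)
$\frac{\left(134918 - 143145\right) \left(w{\left(O{\left(7,-13 \right)} \right)} - 77980\right)}{475334} + \frac{375306}{220549} = \frac{\left(134918 - 143145\right) \left(1 - 77980\right)}{475334} + \frac{375306}{220549} = \left(-8227\right) \left(-77979\right) \frac{1}{475334} + 375306 \cdot \frac{1}{220549} = 641533233 \cdot \frac{1}{475334} + \frac{375306}{220549} = \frac{641533233}{475334} + \frac{375306}{220549} = \frac{141667908707121}{104834438366}$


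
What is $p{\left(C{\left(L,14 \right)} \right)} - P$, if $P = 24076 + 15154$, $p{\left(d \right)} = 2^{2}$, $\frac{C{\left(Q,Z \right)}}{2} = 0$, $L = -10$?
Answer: $-39226$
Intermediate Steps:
$C{\left(Q,Z \right)} = 0$ ($C{\left(Q,Z \right)} = 2 \cdot 0 = 0$)
$p{\left(d \right)} = 4$
$P = 39230$
$p{\left(C{\left(L,14 \right)} \right)} - P = 4 - 39230 = -39226$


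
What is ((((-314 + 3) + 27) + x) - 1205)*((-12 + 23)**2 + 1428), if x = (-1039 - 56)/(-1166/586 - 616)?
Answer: -139045408772/60357 ≈ -2.3037e+6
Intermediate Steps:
x = 106945/60357 (x = -1095/(-1166*1/586 - 616) = -1095/(-583/293 - 616) = -1095/(-181071/293) = -1095*(-293/181071) = 106945/60357 ≈ 1.7719)
((((-314 + 3) + 27) + x) - 1205)*((-12 + 23)**2 + 1428) = ((((-314 + 3) + 27) + 106945/60357) - 1205)*((-12 + 23)**2 + 1428) = (((-311 + 27) + 106945/60357) - 1205)*(11**2 + 1428) = ((-284 + 106945/60357) - 1205)*(121 + 1428) = (-17034443/60357 - 1205)*1549 = -89764628/60357*1549 = -139045408772/60357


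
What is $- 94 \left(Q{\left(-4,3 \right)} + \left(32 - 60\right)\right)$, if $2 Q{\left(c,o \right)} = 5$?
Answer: $2397$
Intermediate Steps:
$Q{\left(c,o \right)} = \frac{5}{2}$ ($Q{\left(c,o \right)} = \frac{1}{2} \cdot 5 = \frac{5}{2}$)
$- 94 \left(Q{\left(-4,3 \right)} + \left(32 - 60\right)\right) = - 94 \left(\frac{5}{2} + \left(32 - 60\right)\right) = - 94 \left(\frac{5}{2} - 28\right) = \left(-94\right) \left(- \frac{51}{2}\right) = 2397$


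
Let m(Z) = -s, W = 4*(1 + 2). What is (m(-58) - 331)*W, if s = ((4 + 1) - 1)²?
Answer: -4164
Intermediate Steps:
W = 12 (W = 4*3 = 12)
s = 16 (s = (5 - 1)² = 4² = 16)
m(Z) = -16 (m(Z) = -1*16 = -16)
(m(-58) - 331)*W = (-16 - 331)*12 = -347*12 = -4164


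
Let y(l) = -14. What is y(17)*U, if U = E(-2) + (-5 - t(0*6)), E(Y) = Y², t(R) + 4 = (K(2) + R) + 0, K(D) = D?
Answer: -14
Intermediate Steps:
t(R) = -2 + R (t(R) = -4 + ((2 + R) + 0) = -4 + (2 + R) = -2 + R)
U = 1 (U = (-2)² + (-5 - (-2 + 0*6)) = 4 + (-5 - (-2 + 0)) = 4 + (-5 - 1*(-2)) = 4 + (-5 + 2) = 4 - 3 = 1)
y(17)*U = -14*1 = -14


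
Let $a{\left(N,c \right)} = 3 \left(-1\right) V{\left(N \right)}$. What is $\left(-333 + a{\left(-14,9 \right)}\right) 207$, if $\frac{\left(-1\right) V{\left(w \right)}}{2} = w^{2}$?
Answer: $174501$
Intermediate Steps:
$V{\left(w \right)} = - 2 w^{2}$
$a{\left(N,c \right)} = 6 N^{2}$ ($a{\left(N,c \right)} = 3 \left(-1\right) \left(- 2 N^{2}\right) = - 3 \left(- 2 N^{2}\right) = 6 N^{2}$)
$\left(-333 + a{\left(-14,9 \right)}\right) 207 = \left(-333 + 6 \left(-14\right)^{2}\right) 207 = \left(-333 + 6 \cdot 196\right) 207 = \left(-333 + 1176\right) 207 = 843 \cdot 207 = 174501$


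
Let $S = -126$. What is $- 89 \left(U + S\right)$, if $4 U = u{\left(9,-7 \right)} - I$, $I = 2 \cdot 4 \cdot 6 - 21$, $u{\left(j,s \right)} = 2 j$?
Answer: $\frac{45657}{4} \approx 11414.0$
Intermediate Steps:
$I = 27$ ($I = 8 \cdot 6 - 21 = 48 - 21 = 27$)
$U = - \frac{9}{4}$ ($U = \frac{2 \cdot 9 - 27}{4} = \frac{18 - 27}{4} = \frac{1}{4} \left(-9\right) = - \frac{9}{4} \approx -2.25$)
$- 89 \left(U + S\right) = - 89 \left(- \frac{9}{4} - 126\right) = \left(-89\right) \left(- \frac{513}{4}\right) = \frac{45657}{4}$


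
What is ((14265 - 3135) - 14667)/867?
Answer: -1179/289 ≈ -4.0796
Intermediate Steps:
((14265 - 3135) - 14667)/867 = (11130 - 14667)*(1/867) = -3537*1/867 = -1179/289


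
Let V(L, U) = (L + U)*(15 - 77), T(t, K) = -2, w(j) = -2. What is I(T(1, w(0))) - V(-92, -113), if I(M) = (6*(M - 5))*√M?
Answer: -12710 - 42*I*√2 ≈ -12710.0 - 59.397*I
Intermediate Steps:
V(L, U) = -62*L - 62*U (V(L, U) = (L + U)*(-62) = -62*L - 62*U)
I(M) = √M*(-30 + 6*M) (I(M) = (6*(-5 + M))*√M = (-30 + 6*M)*√M = √M*(-30 + 6*M))
I(T(1, w(0))) - V(-92, -113) = 6*√(-2)*(-5 - 2) - (-62*(-92) - 62*(-113)) = 6*(I*√2)*(-7) - (5704 + 7006) = -42*I*√2 - 1*12710 = -42*I*√2 - 12710 = -12710 - 42*I*√2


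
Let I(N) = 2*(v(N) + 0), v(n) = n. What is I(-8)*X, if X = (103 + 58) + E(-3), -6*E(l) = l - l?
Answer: -2576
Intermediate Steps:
E(l) = 0 (E(l) = -(l - l)/6 = -1/6*0 = 0)
I(N) = 2*N (I(N) = 2*(N + 0) = 2*N)
X = 161 (X = (103 + 58) + 0 = 161 + 0 = 161)
I(-8)*X = (2*(-8))*161 = -16*161 = -2576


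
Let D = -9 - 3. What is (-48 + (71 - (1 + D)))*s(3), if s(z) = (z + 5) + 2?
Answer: 340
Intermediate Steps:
D = -12
s(z) = 7 + z (s(z) = (5 + z) + 2 = 7 + z)
(-48 + (71 - (1 + D)))*s(3) = (-48 + (71 - (1 - 12)))*(7 + 3) = (-48 + (71 - 1*(-11)))*10 = (-48 + (71 + 11))*10 = (-48 + 82)*10 = 34*10 = 340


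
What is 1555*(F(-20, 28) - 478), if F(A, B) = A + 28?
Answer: -730850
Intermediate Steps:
F(A, B) = 28 + A
1555*(F(-20, 28) - 478) = 1555*((28 - 20) - 478) = 1555*(8 - 478) = 1555*(-470) = -730850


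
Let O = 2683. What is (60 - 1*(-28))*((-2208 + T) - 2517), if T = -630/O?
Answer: -1115646840/2683 ≈ -4.1582e+5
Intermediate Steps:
T = -630/2683 ≈ -0.23481
(60 - 1*(-28))*((-2208 + T) - 2517) = (60 - 1*(-28))*((-2208 - 630/2683) - 2517) = (60 + 28)*(-5924694/2683 - 2517) = 88*(-12677805/2683) = -1115646840/2683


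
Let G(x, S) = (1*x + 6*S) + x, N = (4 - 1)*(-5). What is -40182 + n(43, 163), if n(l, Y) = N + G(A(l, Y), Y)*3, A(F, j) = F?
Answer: -37005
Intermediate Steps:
N = -15 (N = 3*(-5) = -15)
G(x, S) = 2*x + 6*S (G(x, S) = (x + 6*S) + x = 2*x + 6*S)
n(l, Y) = -15 + 6*l + 18*Y (n(l, Y) = -15 + (2*l + 6*Y)*3 = -15 + (6*l + 18*Y) = -15 + 6*l + 18*Y)
-40182 + n(43, 163) = -40182 + (-15 + 6*43 + 18*163) = -40182 + (-15 + 258 + 2934) = -40182 + 3177 = -37005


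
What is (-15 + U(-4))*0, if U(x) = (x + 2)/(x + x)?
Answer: 0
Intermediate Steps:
U(x) = (2 + x)/(2*x) (U(x) = (2 + x)/((2*x)) = (2 + x)*(1/(2*x)) = (2 + x)/(2*x))
(-15 + U(-4))*0 = (-15 + (1/2)*(2 - 4)/(-4))*0 = (-15 + (1/2)*(-1/4)*(-2))*0 = (-15 + 1/4)*0 = -59/4*0 = 0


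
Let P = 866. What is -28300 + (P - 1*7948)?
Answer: -35382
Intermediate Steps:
-28300 + (P - 1*7948) = -28300 + (866 - 1*7948) = -28300 + (866 - 7948) = -28300 - 7082 = -35382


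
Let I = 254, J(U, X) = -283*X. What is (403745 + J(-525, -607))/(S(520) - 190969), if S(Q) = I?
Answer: -82218/27245 ≈ -3.0177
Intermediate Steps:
S(Q) = 254
(403745 + J(-525, -607))/(S(520) - 190969) = (403745 - 283*(-607))/(254 - 190969) = (403745 + 171781)/(-190715) = 575526*(-1/190715) = -82218/27245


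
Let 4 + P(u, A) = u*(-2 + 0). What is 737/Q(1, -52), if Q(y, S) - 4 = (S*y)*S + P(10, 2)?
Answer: 67/244 ≈ 0.27459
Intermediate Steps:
P(u, A) = -4 - 2*u (P(u, A) = -4 + u*(-2 + 0) = -4 + u*(-2) = -4 - 2*u)
Q(y, S) = -20 + y*S² (Q(y, S) = 4 + ((S*y)*S + (-4 - 2*10)) = 4 + (y*S² + (-4 - 20)) = 4 + (y*S² - 24) = 4 + (-24 + y*S²) = -20 + y*S²)
737/Q(1, -52) = 737/(-20 + 1*(-52)²) = 737/(-20 + 1*2704) = 737/(-20 + 2704) = 737/2684 = 737*(1/2684) = 67/244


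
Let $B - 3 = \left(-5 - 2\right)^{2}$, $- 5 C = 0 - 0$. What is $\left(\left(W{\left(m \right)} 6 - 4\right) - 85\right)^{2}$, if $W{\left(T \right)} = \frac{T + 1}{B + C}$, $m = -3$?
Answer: $\frac{1345600}{169} \approx 7962.1$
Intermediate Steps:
$C = 0$ ($C = - \frac{0 - 0}{5} = - \frac{0 + 0}{5} = \left(- \frac{1}{5}\right) 0 = 0$)
$B = 52$ ($B = 3 + \left(-5 - 2\right)^{2} = 3 + \left(-7\right)^{2} = 3 + 49 = 52$)
$W{\left(T \right)} = \frac{1}{52} + \frac{T}{52}$ ($W{\left(T \right)} = \frac{T + 1}{52 + 0} = \frac{1 + T}{52} = \left(1 + T\right) \frac{1}{52} = \frac{1}{52} + \frac{T}{52}$)
$\left(\left(W{\left(m \right)} 6 - 4\right) - 85\right)^{2} = \left(\left(\left(\frac{1}{52} + \frac{1}{52} \left(-3\right)\right) 6 - 4\right) - 85\right)^{2} = \left(\left(\left(\frac{1}{52} - \frac{3}{52}\right) 6 - 4\right) - 85\right)^{2} = \left(\left(\left(- \frac{1}{26}\right) 6 - 4\right) - 85\right)^{2} = \left(\left(- \frac{3}{13} - 4\right) - 85\right)^{2} = \left(- \frac{55}{13} - 85\right)^{2} = \left(- \frac{1160}{13}\right)^{2} = \frac{1345600}{169}$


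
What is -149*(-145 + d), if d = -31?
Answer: 26224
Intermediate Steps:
-149*(-145 + d) = -149*(-145 - 31) = -149*(-176) = 26224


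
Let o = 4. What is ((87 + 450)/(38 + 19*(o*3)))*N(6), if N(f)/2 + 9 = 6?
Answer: -1611/133 ≈ -12.113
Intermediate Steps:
N(f) = -6 (N(f) = -18 + 2*6 = -18 + 12 = -6)
((87 + 450)/(38 + 19*(o*3)))*N(6) = ((87 + 450)/(38 + 19*(4*3)))*(-6) = (537/(38 + 19*12))*(-6) = (537/(38 + 228))*(-6) = (537/266)*(-6) = -1611/133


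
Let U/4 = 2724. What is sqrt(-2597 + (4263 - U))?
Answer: I*sqrt(9230) ≈ 96.073*I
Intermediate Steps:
U = 10896 (U = 4*2724 = 10896)
sqrt(-2597 + (4263 - U)) = sqrt(-2597 + (4263 - 1*10896)) = sqrt(-2597 + (4263 - 10896)) = sqrt(-2597 - 6633) = sqrt(-9230) = I*sqrt(9230)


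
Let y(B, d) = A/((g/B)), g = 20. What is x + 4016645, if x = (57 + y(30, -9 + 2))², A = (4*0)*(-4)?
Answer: 4019894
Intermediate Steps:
A = 0 (A = 0*(-4) = 0)
y(B, d) = 0 (y(B, d) = 0/((20/B)) = 0*(B/20) = 0)
x = 3249 (x = (57 + 0)² = 57² = 3249)
x + 4016645 = 3249 + 4016645 = 4019894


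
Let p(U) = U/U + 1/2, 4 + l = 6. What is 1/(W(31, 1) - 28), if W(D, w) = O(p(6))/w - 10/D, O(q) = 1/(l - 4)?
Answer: -62/1787 ≈ -0.034695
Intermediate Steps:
l = 2 (l = -4 + 6 = 2)
p(U) = 3/2 (p(U) = 1 + 1*(½) = 1 + ½ = 3/2)
O(q) = -½ (O(q) = 1/(2 - 4) = 1/(-2) = -½)
W(D, w) = -10/D - 1/(2*w) (W(D, w) = -1/(2*w) - 10/D = -10/D - 1/(2*w))
1/(W(31, 1) - 28) = 1/((-10/31 - ½/1) - 28) = 1/((-10*1/31 - ½*1) - 28) = 1/((-10/31 - ½) - 28) = 1/(-51/62 - 28) = 1/(-1787/62) = -62/1787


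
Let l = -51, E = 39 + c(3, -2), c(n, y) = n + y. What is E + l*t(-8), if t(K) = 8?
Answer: -368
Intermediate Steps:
E = 40 (E = 39 + (3 - 2) = 39 + 1 = 40)
E + l*t(-8) = 40 - 51*8 = 40 - 408 = -368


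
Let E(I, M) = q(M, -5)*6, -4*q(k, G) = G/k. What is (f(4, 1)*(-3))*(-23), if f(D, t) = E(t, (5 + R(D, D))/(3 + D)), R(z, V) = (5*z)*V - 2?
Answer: 7245/166 ≈ 43.645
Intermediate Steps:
q(k, G) = -G/(4*k)
R(z, V) = -2 + 5*V*z (R(z, V) = 5*V*z - 2 = -2 + 5*V*z)
E(I, M) = 15/(2*M) (E(I, M) = -¼*(-5)/M*6 = (5/(4*M))*6 = 15/(2*M))
f(D, t) = 15*(3 + D)/(2*(3 + 5*D²)) (f(D, t) = 15/(2*(((5 + (-2 + 5*D*D))/(3 + D)))) = 15/(2*(((5 + (-2 + 5*D²))/(3 + D)))) = 15/(2*(((3 + 5*D²)/(3 + D)))) = 15*((3 + D)/(3 + 5*D²))/2 = 15*(3 + D)/(2*(3 + 5*D²)))
(f(4, 1)*(-3))*(-23) = ((15*(3 + 4)/(2*(3 + 5*4²)))*(-3))*(-23) = (((15/2)*7/(3 + 5*16))*(-3))*(-23) = (((15/2)*7/(3 + 80))*(-3))*(-23) = (((15/2)*7/83)*(-3))*(-23) = (((15/2)*(1/83)*7)*(-3))*(-23) = ((105/166)*(-3))*(-23) = -315/166*(-23) = 7245/166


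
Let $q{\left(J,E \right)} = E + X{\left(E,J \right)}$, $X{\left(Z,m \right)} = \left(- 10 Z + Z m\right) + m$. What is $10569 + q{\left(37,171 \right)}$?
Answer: $15394$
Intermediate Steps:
$X{\left(Z,m \right)} = m - 10 Z + Z m$
$q{\left(J,E \right)} = J - 9 E + E J$ ($q{\left(J,E \right)} = E + \left(J - 10 E + E J\right) = J - 9 E + E J$)
$10569 + q{\left(37,171 \right)} = 10569 + \left(37 - 1539 + 171 \cdot 37\right) = 10569 + \left(37 - 1539 + 6327\right) = 10569 + 4825 = 15394$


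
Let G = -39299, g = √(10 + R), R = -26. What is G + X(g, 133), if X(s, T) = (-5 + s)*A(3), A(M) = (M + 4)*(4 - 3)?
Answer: -39334 + 28*I ≈ -39334.0 + 28.0*I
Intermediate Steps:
g = 4*I (g = √(10 - 26) = √(-16) = 4*I ≈ 4.0*I)
A(M) = 4 + M (A(M) = (4 + M)*1 = 4 + M)
X(s, T) = -35 + 7*s (X(s, T) = (-5 + s)*(4 + 3) = (-5 + s)*7 = -35 + 7*s)
G + X(g, 133) = -39299 + (-35 + 7*(4*I)) = -39299 + (-35 + 28*I) = -39334 + 28*I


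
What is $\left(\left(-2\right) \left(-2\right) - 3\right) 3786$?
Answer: $3786$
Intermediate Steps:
$\left(\left(-2\right) \left(-2\right) - 3\right) 3786 = \left(4 - 3\right) 3786 = 1 \cdot 3786 = 3786$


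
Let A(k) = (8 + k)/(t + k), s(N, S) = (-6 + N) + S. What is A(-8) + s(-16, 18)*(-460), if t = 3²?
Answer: 1840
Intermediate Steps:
s(N, S) = -6 + N + S
t = 9
A(k) = (8 + k)/(9 + k)
A(-8) + s(-16, 18)*(-460) = (8 - 8)/(9 - 8) + (-6 - 16 + 18)*(-460) = 0/1 - 4*(-460) = 1*0 + 1840 = 0 + 1840 = 1840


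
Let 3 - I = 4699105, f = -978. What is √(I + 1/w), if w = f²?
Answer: I*√4494615877367/978 ≈ 2167.7*I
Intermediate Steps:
I = -4699102 (I = 3 - 1*4699105 = 3 - 4699105 = -4699102)
w = 956484 (w = (-978)² = 956484)
√(I + 1/w) = √(-4699102 + 1/956484) = √(-4494615877367/956484) = I*√4494615877367/978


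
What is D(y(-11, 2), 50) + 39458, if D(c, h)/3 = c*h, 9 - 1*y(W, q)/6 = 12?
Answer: 36758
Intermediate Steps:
y(W, q) = -18 (y(W, q) = 54 - 6*12 = 54 - 72 = -18)
D(c, h) = 3*c*h (D(c, h) = 3*(c*h) = 3*c*h)
D(y(-11, 2), 50) + 39458 = 3*(-18)*50 + 39458 = -2700 + 39458 = 36758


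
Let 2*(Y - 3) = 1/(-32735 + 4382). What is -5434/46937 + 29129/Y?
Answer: 7048099940960/725889239 ≈ 9709.6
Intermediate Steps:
Y = 170117/56706 (Y = 3 + 1/(2*(-32735 + 4382)) = 3 + (½)/(-28353) = 3 + (½)*(-1/28353) = 3 - 1/56706 = 170117/56706 ≈ 3.0000)
-5434/46937 + 29129/Y = -5434/46937 + 29129/(170117/56706) = -5434*1/46937 + 29129*(56706/170117) = -494/4267 + 1651789074/170117 = 7048099940960/725889239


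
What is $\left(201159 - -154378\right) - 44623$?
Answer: $310914$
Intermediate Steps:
$\left(201159 - -154378\right) - 44623 = \left(201159 + 154378\right) - 44623 = 355537 - 44623 = 310914$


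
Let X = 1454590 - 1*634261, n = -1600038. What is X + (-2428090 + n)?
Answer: -3207799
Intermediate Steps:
X = 820329 (X = 1454590 - 634261 = 820329)
X + (-2428090 + n) = 820329 + (-2428090 - 1600038) = 820329 - 4028128 = -3207799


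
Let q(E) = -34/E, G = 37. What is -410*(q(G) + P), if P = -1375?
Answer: 20872690/37 ≈ 5.6413e+5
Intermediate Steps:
-410*(q(G) + P) = -410*(-34/37 - 1375) = -410*(-50909/37) = 20872690/37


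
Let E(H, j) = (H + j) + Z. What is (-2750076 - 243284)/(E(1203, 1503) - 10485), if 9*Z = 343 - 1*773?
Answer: 26940240/70441 ≈ 382.45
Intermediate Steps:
Z = -430/9 (Z = (343 - 1*773)/9 = (343 - 773)/9 = (⅑)*(-430) = -430/9 ≈ -47.778)
E(H, j) = -430/9 + H + j (E(H, j) = (H + j) - 430/9 = -430/9 + H + j)
(-2750076 - 243284)/(E(1203, 1503) - 10485) = (-2750076 - 243284)/((-430/9 + 1203 + 1503) - 10485) = -2993360/(23924/9 - 10485) = -2993360/(-70441/9) = -2993360*(-9/70441) = 26940240/70441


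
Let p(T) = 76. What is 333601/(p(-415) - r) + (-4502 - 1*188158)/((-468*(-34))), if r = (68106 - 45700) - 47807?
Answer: 2563207/2598654 ≈ 0.98636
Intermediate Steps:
r = -25401 (r = 22406 - 47807 = -25401)
333601/(p(-415) - r) + (-4502 - 1*188158)/((-468*(-34))) = 333601/(76 - 1*(-25401)) + (-4502 - 1*188158)/((-468*(-34))) = 333601/(76 + 25401) + (-4502 - 188158)/15912 = 333601/25477 - 192660*1/15912 = 333601*(1/25477) - 1235/102 = 333601/25477 - 1235/102 = 2563207/2598654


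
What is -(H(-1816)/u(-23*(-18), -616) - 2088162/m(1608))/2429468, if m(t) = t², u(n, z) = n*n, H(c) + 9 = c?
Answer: 5036409041/14953796207243136 ≈ 3.3680e-7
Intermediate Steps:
H(c) = -9 + c
u(n, z) = n²
-(H(-1816)/u(-23*(-18), -616) - 2088162/m(1608))/2429468 = -((-9 - 1816)/((-23*(-18))²) - 2088162/(1608²))/2429468 = -(-1825/(414²) - 2088162/2585664)/2429468 = -(-1825/171396 - 2088162*1/2585664)/2429468 = -(-1825*1/171396 - 116009/143648)/2429468 = -(-1825/171396 - 116009/143648)/2429468 = -(-5036409041)/(6155173152*2429468) = -1*(-5036409041/14953796207243136) = 5036409041/14953796207243136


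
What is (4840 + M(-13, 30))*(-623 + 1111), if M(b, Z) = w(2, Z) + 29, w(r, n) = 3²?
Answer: 2380464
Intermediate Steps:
w(r, n) = 9
M(b, Z) = 38 (M(b, Z) = 9 + 29 = 38)
(4840 + M(-13, 30))*(-623 + 1111) = (4840 + 38)*(-623 + 1111) = 4878*488 = 2380464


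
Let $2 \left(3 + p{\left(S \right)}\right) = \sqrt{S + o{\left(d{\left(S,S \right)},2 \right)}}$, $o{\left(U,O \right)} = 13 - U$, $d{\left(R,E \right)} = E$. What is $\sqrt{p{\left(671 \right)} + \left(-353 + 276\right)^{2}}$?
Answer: $\frac{\sqrt{23704 + 2 \sqrt{13}}}{2} \approx 76.992$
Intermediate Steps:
$p{\left(S \right)} = -3 + \frac{\sqrt{13}}{2}$ ($p{\left(S \right)} = -3 + \frac{\sqrt{S - \left(-13 + S\right)}}{2} = -3 + \frac{\sqrt{13}}{2}$)
$\sqrt{p{\left(671 \right)} + \left(-353 + 276\right)^{2}} = \sqrt{\left(-3 + \frac{\sqrt{13}}{2}\right) + \left(-353 + 276\right)^{2}} = \sqrt{\left(-3 + \frac{\sqrt{13}}{2}\right) + \left(-77\right)^{2}} = \sqrt{\left(-3 + \frac{\sqrt{13}}{2}\right) + 5929} = \sqrt{5926 + \frac{\sqrt{13}}{2}}$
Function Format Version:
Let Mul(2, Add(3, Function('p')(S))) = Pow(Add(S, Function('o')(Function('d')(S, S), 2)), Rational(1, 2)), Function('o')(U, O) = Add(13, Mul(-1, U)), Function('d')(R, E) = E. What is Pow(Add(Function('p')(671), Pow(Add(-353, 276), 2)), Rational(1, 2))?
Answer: Mul(Rational(1, 2), Pow(Add(23704, Mul(2, Pow(13, Rational(1, 2)))), Rational(1, 2))) ≈ 76.992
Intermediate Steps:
Function('p')(S) = Add(-3, Mul(Rational(1, 2), Pow(13, Rational(1, 2)))) (Function('p')(S) = Add(-3, Mul(Rational(1, 2), Pow(Add(S, Add(13, Mul(-1, S))), Rational(1, 2)))) = Add(-3, Mul(Rational(1, 2), Pow(13, Rational(1, 2)))))
Pow(Add(Function('p')(671), Pow(Add(-353, 276), 2)), Rational(1, 2)) = Pow(Add(Add(-3, Mul(Rational(1, 2), Pow(13, Rational(1, 2)))), Pow(Add(-353, 276), 2)), Rational(1, 2)) = Pow(Add(Add(-3, Mul(Rational(1, 2), Pow(13, Rational(1, 2)))), Pow(-77, 2)), Rational(1, 2)) = Pow(Add(Add(-3, Mul(Rational(1, 2), Pow(13, Rational(1, 2)))), 5929), Rational(1, 2)) = Pow(Add(5926, Mul(Rational(1, 2), Pow(13, Rational(1, 2)))), Rational(1, 2))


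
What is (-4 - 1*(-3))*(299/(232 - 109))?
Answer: -299/123 ≈ -2.4309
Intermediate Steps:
(-4 - 1*(-3))*(299/(232 - 109)) = (-4 + 3)*(299/123) = -299/123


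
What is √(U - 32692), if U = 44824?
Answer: 6*√337 ≈ 110.15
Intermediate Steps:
√(U - 32692) = √(44824 - 32692) = √12132 = 6*√337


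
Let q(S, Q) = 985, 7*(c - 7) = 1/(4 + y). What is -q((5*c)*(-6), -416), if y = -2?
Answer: -985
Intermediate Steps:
c = 99/14 (c = 7 + 1/(7*(4 - 2)) = 7 + (1/7)/2 = 7 + (1/7)*(1/2) = 7 + 1/14 = 99/14 ≈ 7.0714)
-q((5*c)*(-6), -416) = -1*985 = -985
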